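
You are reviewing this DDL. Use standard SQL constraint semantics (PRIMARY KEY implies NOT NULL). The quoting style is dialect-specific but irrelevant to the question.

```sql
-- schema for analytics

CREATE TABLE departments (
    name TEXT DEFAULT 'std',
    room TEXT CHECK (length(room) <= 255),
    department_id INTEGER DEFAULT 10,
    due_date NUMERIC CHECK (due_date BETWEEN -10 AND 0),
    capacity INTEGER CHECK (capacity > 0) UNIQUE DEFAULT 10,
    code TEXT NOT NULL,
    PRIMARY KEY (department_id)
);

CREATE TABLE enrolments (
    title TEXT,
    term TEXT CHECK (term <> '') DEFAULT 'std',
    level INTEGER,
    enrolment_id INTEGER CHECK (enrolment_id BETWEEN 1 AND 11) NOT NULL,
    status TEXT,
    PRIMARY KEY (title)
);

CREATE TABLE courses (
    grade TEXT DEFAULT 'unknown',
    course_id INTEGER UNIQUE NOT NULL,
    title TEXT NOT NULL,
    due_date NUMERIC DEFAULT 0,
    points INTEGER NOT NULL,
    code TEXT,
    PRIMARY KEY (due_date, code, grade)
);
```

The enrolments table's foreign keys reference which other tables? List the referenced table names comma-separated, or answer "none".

No column in enrolments has a REFERENCES clause.

none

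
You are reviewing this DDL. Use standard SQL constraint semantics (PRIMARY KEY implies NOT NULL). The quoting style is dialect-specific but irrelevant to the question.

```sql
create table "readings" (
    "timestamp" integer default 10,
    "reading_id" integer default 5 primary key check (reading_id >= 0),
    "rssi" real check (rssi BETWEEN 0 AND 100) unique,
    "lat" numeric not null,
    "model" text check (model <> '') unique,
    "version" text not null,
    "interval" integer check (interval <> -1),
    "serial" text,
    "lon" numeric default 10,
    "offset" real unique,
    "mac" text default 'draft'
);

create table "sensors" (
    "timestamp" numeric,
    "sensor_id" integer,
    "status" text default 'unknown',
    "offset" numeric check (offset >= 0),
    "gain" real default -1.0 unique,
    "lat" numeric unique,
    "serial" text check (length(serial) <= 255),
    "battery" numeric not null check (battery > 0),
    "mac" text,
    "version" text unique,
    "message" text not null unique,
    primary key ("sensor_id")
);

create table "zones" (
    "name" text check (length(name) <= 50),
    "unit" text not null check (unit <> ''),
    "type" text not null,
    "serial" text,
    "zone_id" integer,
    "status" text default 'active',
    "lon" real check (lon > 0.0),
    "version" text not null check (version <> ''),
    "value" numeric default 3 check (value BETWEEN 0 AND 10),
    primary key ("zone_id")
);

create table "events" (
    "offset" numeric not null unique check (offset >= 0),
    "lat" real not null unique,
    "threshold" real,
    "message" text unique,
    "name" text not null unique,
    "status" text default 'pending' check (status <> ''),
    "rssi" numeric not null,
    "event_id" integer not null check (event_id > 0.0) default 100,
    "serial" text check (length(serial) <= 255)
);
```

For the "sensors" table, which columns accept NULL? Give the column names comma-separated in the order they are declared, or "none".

- timestamp: no NOT NULL constraint applies → nullable.
- sensor_id: part of the PRIMARY KEY, which implies NOT NULL → not nullable.
- status: DEFAULT only fills an omitted column; an explicit NULL is still allowed → nullable.
- offset: CHECK does not forbid NULL (a CHECK constraint passes when its expression is NULL) → nullable.
- gain: UNIQUE does not imply NOT NULL → nullable.
- lat: UNIQUE does not imply NOT NULL → nullable.
- serial: CHECK does not forbid NULL (a CHECK constraint passes when its expression is NULL) → nullable.
- battery: declared NOT NULL → not nullable.
- mac: no NOT NULL constraint applies → nullable.
- version: UNIQUE does not imply NOT NULL → nullable.
- message: declared NOT NULL → not nullable.

timestamp, status, offset, gain, lat, serial, mac, version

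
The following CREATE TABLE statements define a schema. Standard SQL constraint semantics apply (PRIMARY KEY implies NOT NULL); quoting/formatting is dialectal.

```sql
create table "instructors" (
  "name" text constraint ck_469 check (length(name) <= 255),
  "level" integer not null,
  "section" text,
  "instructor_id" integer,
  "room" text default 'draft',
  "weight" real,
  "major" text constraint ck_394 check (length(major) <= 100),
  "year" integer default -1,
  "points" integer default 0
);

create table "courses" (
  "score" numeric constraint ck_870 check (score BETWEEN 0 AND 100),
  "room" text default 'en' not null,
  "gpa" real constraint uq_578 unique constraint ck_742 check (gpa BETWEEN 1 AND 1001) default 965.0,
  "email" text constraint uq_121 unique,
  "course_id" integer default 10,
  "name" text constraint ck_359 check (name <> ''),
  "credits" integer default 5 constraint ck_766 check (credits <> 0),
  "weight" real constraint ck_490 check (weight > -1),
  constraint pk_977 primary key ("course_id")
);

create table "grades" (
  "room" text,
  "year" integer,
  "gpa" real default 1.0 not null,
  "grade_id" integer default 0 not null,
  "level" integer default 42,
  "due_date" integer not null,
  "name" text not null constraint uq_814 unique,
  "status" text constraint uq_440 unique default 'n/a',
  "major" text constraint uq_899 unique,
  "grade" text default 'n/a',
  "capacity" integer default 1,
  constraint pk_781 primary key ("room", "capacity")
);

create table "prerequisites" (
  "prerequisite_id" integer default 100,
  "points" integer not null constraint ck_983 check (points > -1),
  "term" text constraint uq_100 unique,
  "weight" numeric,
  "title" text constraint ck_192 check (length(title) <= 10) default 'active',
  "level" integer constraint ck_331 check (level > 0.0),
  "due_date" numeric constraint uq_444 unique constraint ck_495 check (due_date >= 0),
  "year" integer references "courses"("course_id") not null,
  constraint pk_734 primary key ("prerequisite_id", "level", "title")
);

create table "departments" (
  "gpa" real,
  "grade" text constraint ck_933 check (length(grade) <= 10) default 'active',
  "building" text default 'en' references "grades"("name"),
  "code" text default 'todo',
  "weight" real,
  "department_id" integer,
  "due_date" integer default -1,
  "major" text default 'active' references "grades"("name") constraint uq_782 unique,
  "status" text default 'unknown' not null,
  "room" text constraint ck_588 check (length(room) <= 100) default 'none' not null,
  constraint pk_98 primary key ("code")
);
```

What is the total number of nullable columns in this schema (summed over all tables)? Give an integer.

instructors: 8 nullable (name, section, instructor_id, room, weight, major, year, points — PK none and explicit NOT NULL columns excluded).
courses: 6 nullable (score, gpa, email, name, credits, weight — PK (course_id) and explicit NOT NULL columns excluded).
grades: 5 nullable (year, level, status, major, grade — PK (room, capacity) and explicit NOT NULL columns excluded).
prerequisites: 3 nullable (term, weight, due_date — PK (prerequisite_id, level, title) and explicit NOT NULL columns excluded).
departments: 7 nullable (gpa, grade, building, weight, department_id, due_date, major — PK (code) and explicit NOT NULL columns excluded).
Total: 8 + 6 + 5 + 3 + 7 = 29.

29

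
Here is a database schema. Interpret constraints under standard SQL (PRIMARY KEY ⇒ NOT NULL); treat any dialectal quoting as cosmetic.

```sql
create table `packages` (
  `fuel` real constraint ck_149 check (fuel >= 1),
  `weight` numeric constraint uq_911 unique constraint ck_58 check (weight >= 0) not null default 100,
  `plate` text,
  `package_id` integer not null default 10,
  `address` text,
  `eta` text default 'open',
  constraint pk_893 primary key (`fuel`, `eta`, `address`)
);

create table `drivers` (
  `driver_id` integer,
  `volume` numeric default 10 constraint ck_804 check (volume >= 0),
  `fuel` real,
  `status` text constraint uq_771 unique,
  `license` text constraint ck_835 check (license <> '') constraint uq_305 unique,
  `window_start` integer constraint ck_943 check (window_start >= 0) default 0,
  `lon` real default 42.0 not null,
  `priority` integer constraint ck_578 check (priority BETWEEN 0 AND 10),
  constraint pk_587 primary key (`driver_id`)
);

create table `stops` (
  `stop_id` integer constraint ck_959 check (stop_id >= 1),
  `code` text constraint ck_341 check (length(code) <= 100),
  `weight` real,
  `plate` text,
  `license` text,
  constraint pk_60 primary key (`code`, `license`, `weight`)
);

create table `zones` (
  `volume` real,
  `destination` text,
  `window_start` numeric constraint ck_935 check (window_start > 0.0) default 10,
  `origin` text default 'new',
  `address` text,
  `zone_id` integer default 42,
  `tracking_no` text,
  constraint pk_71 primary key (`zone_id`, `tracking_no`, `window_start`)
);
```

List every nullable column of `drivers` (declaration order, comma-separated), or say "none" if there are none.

- driver_id: part of the PRIMARY KEY, which implies NOT NULL → not nullable.
- volume: CHECK does not forbid NULL (a CHECK constraint passes when its expression is NULL) → nullable.
- fuel: no NOT NULL constraint applies → nullable.
- status: UNIQUE does not imply NOT NULL → nullable.
- license: CHECK does not forbid NULL (a CHECK constraint passes when its expression is NULL) → nullable.
- window_start: CHECK does not forbid NULL (a CHECK constraint passes when its expression is NULL) → nullable.
- lon: declared NOT NULL → not nullable.
- priority: CHECK does not forbid NULL (a CHECK constraint passes when its expression is NULL) → nullable.

volume, fuel, status, license, window_start, priority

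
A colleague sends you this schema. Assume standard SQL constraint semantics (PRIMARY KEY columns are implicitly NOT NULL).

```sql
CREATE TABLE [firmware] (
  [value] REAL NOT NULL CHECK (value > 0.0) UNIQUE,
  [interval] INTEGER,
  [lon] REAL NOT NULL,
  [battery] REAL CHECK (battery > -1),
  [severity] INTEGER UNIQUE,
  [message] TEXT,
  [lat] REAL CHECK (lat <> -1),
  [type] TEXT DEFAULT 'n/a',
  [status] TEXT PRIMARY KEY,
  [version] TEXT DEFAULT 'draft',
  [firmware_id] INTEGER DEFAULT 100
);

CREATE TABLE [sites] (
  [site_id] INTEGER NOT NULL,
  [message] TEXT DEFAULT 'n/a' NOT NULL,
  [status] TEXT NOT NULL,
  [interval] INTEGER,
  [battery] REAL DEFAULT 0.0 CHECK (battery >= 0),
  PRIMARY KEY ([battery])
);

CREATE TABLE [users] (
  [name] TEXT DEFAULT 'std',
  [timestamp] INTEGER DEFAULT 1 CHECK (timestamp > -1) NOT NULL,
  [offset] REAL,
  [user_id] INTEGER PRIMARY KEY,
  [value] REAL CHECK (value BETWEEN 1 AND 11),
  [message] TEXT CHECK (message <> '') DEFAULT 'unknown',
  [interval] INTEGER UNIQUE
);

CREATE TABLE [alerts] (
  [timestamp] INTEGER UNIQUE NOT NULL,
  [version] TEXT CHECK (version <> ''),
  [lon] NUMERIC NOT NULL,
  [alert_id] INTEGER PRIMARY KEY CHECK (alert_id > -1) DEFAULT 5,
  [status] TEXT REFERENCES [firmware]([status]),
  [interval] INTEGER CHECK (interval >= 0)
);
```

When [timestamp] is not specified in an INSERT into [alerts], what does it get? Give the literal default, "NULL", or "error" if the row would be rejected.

error

timestamp has no DEFAULT clause.
Omitting it would insert NULL, but it is declared NOT NULL, so the INSERT fails.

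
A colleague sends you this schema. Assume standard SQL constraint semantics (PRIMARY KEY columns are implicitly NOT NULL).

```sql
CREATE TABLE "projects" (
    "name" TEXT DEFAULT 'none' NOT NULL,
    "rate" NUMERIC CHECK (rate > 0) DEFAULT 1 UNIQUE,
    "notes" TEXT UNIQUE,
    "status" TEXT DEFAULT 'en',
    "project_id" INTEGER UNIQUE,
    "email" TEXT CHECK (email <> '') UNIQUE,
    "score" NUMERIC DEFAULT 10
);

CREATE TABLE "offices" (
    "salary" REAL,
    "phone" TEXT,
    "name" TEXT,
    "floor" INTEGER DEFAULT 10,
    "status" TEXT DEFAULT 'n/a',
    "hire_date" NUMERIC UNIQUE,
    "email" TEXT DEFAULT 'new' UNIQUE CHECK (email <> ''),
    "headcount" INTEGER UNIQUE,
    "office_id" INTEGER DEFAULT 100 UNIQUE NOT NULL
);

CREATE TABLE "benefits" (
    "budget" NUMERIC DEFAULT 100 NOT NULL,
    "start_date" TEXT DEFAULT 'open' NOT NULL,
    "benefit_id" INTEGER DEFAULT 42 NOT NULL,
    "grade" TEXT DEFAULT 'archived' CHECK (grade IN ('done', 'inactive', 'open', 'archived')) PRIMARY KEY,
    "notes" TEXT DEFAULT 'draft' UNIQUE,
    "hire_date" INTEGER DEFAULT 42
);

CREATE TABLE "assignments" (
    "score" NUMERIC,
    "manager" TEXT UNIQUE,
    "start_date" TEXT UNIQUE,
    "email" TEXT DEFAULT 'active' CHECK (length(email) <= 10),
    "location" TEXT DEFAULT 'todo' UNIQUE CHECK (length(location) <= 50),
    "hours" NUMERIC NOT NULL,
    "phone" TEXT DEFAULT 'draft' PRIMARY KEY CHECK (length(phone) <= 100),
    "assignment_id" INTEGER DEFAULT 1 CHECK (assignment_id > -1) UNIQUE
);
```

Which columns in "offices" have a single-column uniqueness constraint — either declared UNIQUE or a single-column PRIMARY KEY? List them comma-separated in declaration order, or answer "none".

- salary: no UNIQUE or single-column PK constraint.
- phone: no UNIQUE or single-column PK constraint.
- name: no UNIQUE or single-column PK constraint.
- floor: no UNIQUE or single-column PK constraint.
- status: no UNIQUE or single-column PK constraint.
- hire_date: declared UNIQUE → unique.
- email: declared UNIQUE → unique.
- headcount: declared UNIQUE → unique.
- office_id: declared UNIQUE → unique.

hire_date, email, headcount, office_id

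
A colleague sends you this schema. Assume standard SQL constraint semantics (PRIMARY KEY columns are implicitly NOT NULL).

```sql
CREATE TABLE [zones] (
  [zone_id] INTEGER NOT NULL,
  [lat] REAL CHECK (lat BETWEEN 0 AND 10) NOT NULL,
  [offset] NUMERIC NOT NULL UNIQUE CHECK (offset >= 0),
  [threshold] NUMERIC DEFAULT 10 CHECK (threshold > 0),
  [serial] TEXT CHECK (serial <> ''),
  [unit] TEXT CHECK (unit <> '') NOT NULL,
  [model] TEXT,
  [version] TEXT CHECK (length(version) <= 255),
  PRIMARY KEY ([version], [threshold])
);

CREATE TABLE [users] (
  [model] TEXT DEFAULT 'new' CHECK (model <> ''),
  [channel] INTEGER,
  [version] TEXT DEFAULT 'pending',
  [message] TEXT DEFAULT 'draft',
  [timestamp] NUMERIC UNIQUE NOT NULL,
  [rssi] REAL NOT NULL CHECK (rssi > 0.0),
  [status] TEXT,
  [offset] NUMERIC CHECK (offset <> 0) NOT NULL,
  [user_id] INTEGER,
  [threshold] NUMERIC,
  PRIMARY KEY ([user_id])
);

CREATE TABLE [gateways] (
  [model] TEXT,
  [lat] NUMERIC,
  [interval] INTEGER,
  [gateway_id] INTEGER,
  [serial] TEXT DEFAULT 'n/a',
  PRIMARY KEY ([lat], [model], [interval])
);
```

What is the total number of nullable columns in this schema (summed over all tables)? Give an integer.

10

zones: 2 nullable (serial, model — PK (version, threshold) and explicit NOT NULL columns excluded).
users: 6 nullable (model, channel, version, message, status, threshold — PK (user_id) and explicit NOT NULL columns excluded).
gateways: 2 nullable (gateway_id, serial — PK (lat, model, interval) and explicit NOT NULL columns excluded).
Total: 2 + 6 + 2 = 10.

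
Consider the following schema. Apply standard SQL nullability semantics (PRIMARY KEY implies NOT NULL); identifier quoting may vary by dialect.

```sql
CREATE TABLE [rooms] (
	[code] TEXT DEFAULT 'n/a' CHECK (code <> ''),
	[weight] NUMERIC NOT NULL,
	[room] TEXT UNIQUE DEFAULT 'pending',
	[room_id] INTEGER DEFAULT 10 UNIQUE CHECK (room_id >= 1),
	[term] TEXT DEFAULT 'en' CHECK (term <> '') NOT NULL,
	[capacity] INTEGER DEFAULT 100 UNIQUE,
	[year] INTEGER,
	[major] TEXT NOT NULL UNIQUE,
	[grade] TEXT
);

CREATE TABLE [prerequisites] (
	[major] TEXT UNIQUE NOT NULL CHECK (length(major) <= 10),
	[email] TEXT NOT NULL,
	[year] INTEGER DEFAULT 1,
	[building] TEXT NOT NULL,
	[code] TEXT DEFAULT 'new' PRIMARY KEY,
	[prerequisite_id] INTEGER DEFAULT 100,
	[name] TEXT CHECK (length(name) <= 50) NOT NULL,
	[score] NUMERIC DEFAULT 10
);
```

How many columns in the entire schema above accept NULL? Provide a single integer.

9

rooms: 6 nullable (code, room, room_id, capacity, year, grade — PK none and explicit NOT NULL columns excluded).
prerequisites: 3 nullable (year, prerequisite_id, score — PK (code) and explicit NOT NULL columns excluded).
Total: 6 + 3 = 9.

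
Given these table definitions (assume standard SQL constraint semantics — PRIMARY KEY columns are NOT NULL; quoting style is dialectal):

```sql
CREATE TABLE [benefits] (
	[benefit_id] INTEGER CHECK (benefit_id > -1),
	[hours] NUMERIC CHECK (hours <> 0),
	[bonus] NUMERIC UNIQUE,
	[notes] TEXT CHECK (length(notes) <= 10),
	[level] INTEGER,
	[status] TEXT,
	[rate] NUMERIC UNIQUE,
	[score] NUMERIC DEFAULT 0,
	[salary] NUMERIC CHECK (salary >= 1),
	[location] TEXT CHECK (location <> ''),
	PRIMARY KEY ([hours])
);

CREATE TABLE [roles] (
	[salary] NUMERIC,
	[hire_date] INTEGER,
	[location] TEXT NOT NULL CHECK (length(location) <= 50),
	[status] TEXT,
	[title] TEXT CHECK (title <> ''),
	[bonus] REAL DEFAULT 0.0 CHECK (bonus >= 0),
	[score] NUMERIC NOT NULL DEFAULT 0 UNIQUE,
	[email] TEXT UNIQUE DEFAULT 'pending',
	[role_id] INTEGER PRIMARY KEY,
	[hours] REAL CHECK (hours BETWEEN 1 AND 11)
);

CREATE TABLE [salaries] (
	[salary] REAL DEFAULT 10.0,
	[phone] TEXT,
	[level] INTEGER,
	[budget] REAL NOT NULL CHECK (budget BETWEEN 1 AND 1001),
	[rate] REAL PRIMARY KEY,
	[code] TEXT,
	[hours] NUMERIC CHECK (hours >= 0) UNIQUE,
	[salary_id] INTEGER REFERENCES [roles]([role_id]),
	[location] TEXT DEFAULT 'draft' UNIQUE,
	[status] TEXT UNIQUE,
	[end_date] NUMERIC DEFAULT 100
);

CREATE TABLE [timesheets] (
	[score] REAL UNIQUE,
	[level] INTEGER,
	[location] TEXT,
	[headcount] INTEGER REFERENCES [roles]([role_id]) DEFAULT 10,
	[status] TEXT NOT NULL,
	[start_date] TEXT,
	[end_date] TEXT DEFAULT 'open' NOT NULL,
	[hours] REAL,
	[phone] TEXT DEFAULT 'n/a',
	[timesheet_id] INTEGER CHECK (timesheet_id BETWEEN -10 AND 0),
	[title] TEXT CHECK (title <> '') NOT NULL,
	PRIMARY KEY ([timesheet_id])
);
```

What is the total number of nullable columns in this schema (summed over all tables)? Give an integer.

32

benefits: 9 nullable (benefit_id, bonus, notes, level, status, rate, score, salary, location — PK (hours) and explicit NOT NULL columns excluded).
roles: 7 nullable (salary, hire_date, status, title, bonus, email, hours — PK (role_id) and explicit NOT NULL columns excluded).
salaries: 9 nullable (salary, phone, level, code, hours, salary_id, location, status, end_date — PK (rate) and explicit NOT NULL columns excluded).
timesheets: 7 nullable (score, level, location, headcount, start_date, hours, phone — PK (timesheet_id) and explicit NOT NULL columns excluded).
Total: 9 + 7 + 9 + 7 = 32.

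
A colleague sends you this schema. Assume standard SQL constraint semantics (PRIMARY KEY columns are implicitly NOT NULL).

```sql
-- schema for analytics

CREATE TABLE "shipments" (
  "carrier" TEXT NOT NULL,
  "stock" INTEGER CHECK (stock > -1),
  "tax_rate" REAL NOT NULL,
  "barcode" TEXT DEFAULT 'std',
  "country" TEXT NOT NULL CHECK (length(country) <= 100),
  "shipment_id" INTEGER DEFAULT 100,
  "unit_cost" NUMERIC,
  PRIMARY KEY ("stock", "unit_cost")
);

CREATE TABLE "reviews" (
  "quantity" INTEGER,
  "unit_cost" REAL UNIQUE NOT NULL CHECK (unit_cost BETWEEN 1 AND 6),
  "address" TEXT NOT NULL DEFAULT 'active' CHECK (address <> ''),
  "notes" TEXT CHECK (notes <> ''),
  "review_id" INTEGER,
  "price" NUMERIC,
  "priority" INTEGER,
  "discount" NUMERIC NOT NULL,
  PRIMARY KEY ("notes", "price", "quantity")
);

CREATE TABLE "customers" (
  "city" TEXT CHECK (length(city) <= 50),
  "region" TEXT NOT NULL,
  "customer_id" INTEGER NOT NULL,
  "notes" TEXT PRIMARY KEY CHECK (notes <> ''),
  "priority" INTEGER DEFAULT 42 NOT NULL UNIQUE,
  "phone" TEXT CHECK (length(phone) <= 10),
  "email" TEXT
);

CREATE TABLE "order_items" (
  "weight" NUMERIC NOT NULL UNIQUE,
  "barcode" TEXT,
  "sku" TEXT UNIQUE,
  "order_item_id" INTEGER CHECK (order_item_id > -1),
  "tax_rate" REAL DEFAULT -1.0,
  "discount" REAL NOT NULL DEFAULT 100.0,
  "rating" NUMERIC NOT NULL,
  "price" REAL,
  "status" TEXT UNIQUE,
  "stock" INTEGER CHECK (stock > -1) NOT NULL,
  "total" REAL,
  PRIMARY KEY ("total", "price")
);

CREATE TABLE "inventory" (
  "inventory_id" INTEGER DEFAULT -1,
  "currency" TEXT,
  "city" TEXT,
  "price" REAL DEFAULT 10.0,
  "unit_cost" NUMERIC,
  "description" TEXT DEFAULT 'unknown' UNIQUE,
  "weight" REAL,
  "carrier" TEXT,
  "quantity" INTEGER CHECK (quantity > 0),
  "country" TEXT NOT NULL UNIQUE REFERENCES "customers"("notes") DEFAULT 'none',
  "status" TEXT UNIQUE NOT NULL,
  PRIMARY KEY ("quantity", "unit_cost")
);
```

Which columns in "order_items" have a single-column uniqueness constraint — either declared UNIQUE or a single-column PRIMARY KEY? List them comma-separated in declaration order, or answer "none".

- weight: declared UNIQUE → unique.
- barcode: no UNIQUE or single-column PK constraint.
- sku: declared UNIQUE → unique.
- order_item_id: no UNIQUE or single-column PK constraint.
- tax_rate: no UNIQUE or single-column PK constraint.
- discount: no UNIQUE or single-column PK constraint.
- rating: no UNIQUE or single-column PK constraint.
- price: part of a composite PRIMARY KEY — only the tuple is unique, not this column on its own.
- status: declared UNIQUE → unique.
- stock: no UNIQUE or single-column PK constraint.
- total: part of a composite PRIMARY KEY — only the tuple is unique, not this column on its own.

weight, sku, status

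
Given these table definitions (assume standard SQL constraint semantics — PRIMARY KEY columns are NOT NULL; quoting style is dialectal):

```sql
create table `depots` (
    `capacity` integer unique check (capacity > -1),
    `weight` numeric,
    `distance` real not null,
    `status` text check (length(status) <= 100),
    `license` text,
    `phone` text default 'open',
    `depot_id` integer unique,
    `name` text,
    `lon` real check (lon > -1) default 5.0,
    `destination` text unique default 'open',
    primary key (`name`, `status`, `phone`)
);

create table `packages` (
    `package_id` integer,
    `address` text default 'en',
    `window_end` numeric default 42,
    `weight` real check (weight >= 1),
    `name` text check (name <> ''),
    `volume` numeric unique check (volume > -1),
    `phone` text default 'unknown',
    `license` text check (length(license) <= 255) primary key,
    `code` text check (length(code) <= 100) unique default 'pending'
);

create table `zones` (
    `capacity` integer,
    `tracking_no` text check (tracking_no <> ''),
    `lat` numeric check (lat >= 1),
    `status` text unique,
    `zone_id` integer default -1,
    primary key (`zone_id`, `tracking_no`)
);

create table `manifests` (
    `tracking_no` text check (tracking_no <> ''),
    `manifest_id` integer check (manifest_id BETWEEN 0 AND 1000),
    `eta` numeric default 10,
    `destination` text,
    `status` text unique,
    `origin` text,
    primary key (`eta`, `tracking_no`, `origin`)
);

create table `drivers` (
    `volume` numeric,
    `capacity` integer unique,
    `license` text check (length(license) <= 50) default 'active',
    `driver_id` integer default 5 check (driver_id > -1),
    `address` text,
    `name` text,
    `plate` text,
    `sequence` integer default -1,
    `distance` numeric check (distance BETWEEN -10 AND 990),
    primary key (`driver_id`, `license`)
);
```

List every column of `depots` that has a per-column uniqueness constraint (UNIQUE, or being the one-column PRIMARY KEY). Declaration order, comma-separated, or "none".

- capacity: declared UNIQUE → unique.
- weight: no UNIQUE or single-column PK constraint.
- distance: no UNIQUE or single-column PK constraint.
- status: part of a composite PRIMARY KEY — only the tuple is unique, not this column on its own.
- license: no UNIQUE or single-column PK constraint.
- phone: part of a composite PRIMARY KEY — only the tuple is unique, not this column on its own.
- depot_id: declared UNIQUE → unique.
- name: part of a composite PRIMARY KEY — only the tuple is unique, not this column on its own.
- lon: no UNIQUE or single-column PK constraint.
- destination: declared UNIQUE → unique.

capacity, depot_id, destination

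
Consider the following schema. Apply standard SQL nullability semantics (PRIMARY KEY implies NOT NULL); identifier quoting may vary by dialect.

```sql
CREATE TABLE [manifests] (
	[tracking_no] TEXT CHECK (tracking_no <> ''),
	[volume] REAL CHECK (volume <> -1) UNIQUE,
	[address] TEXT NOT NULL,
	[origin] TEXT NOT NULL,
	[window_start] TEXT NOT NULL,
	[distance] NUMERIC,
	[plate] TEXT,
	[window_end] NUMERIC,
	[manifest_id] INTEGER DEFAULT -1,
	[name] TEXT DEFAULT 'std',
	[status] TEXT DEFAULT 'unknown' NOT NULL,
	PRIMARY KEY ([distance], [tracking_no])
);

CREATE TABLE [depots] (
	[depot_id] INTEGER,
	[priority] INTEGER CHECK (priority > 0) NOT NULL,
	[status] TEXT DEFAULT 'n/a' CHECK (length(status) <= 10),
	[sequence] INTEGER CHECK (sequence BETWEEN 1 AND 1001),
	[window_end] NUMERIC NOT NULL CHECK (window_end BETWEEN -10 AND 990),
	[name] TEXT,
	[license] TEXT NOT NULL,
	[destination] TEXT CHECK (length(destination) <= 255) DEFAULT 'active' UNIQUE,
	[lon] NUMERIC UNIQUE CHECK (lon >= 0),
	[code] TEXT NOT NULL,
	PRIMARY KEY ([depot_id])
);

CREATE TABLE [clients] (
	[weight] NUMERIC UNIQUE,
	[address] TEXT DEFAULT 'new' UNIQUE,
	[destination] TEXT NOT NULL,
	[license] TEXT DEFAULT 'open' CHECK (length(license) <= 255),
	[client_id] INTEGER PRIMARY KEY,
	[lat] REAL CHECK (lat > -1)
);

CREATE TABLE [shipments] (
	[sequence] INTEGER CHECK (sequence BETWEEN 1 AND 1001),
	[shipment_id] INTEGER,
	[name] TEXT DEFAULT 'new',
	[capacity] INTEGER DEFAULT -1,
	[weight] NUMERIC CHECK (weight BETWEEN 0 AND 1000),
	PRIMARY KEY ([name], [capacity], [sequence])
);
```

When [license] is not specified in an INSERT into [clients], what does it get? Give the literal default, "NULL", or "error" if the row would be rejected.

'open'

license has an explicit DEFAULT 'open'.
When the column is omitted from an INSERT, that default is used.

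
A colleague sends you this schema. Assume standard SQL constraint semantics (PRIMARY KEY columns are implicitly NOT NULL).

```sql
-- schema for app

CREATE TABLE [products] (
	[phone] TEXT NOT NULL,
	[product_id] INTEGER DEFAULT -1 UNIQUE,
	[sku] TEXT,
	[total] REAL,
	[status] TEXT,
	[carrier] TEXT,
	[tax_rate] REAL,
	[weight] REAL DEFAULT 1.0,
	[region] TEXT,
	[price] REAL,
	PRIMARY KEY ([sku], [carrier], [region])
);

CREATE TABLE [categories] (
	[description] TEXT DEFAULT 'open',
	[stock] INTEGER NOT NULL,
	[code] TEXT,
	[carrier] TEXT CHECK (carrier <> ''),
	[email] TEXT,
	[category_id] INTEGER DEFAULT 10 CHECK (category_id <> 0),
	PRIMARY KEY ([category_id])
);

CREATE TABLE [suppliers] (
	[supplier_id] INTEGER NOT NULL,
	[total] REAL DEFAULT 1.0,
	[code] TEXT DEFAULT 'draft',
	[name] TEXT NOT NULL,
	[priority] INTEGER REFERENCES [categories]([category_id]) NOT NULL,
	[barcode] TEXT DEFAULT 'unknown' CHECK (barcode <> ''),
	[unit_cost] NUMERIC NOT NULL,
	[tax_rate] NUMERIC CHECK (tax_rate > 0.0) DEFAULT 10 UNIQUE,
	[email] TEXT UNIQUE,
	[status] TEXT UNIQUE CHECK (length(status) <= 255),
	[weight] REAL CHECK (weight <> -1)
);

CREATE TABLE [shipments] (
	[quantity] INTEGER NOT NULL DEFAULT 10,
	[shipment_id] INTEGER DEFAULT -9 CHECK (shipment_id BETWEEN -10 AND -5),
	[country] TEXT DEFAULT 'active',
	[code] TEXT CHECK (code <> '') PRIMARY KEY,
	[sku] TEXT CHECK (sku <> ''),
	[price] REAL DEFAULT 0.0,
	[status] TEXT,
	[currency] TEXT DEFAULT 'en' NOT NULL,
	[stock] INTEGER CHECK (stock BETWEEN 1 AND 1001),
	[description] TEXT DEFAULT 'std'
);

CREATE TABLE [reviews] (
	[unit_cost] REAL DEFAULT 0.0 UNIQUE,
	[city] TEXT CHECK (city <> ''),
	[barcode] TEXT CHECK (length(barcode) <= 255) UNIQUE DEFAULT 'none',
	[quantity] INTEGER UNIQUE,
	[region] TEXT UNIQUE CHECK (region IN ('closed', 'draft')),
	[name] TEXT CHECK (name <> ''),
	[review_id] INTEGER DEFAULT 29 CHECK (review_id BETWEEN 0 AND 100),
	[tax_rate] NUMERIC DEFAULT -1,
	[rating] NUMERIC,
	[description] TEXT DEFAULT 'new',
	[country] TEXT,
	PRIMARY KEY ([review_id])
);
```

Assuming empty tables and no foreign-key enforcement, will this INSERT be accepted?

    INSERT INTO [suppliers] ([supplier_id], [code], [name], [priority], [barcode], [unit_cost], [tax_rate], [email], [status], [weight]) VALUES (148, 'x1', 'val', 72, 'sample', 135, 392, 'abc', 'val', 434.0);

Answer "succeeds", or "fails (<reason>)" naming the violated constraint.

NOT NULL columns: name is supplied; priority is supplied; supplier_id is supplied; unit_cost is supplied.
CHECK constraints: 'sample' satisfies (barcode <> ''); 392 satisfies (tax_rate > 0.0); 'val' satisfies (length(status) <= 255); 434.0 satisfies (weight <> -1).
No constraint is violated.

succeeds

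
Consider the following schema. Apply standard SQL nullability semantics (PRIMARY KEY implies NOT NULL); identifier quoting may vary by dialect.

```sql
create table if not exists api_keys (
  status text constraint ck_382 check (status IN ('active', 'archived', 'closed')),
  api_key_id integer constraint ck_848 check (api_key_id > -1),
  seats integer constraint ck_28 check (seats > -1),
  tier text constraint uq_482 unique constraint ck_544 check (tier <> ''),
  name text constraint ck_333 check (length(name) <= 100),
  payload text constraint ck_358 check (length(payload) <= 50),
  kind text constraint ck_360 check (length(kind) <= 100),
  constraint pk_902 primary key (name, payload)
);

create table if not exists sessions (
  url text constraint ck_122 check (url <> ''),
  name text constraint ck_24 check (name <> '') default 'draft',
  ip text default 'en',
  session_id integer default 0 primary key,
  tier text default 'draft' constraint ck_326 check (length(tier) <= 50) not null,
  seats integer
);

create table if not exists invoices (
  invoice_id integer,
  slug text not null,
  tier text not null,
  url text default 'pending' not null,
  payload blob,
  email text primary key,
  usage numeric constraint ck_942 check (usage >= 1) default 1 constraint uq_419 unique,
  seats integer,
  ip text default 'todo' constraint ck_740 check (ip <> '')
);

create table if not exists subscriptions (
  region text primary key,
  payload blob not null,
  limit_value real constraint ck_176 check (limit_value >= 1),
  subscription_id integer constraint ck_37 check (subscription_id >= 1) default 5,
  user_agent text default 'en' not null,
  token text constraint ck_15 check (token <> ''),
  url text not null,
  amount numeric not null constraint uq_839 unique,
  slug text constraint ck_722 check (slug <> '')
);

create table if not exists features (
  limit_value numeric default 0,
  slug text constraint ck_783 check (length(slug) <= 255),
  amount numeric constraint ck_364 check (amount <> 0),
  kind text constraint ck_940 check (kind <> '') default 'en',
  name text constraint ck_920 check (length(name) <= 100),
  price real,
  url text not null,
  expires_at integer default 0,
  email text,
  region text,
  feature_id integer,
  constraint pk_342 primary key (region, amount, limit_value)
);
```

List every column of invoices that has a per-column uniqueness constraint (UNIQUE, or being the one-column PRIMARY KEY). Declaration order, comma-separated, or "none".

email, usage

- invoice_id: no UNIQUE or single-column PK constraint.
- slug: no UNIQUE or single-column PK constraint.
- tier: no UNIQUE or single-column PK constraint.
- url: no UNIQUE or single-column PK constraint.
- payload: no UNIQUE or single-column PK constraint.
- email: single-column PRIMARY KEY → unique.
- usage: declared UNIQUE → unique.
- seats: no UNIQUE or single-column PK constraint.
- ip: no UNIQUE or single-column PK constraint.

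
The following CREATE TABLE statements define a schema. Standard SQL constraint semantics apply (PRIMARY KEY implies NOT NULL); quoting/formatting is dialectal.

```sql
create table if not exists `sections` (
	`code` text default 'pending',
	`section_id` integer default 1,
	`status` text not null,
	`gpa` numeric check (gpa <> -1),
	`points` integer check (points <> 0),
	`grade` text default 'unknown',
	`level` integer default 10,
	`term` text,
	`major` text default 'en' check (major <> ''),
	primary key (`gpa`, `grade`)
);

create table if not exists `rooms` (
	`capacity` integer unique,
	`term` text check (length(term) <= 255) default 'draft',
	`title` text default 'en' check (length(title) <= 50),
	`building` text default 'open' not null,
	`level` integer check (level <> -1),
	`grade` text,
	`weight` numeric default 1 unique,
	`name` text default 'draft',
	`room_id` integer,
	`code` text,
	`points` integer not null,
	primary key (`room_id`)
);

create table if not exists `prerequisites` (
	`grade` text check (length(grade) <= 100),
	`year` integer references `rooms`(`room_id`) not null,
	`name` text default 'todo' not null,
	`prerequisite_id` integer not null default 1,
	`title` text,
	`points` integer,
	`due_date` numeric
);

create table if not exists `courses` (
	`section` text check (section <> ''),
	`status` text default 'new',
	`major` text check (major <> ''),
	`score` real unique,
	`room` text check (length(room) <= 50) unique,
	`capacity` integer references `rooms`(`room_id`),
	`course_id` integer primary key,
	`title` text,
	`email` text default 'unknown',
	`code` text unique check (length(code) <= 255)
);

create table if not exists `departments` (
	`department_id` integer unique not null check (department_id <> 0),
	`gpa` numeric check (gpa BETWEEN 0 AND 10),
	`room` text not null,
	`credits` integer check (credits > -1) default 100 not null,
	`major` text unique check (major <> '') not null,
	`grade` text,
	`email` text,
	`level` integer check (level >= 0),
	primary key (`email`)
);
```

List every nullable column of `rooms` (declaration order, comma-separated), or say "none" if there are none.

- capacity: UNIQUE does not imply NOT NULL → nullable.
- term: CHECK does not forbid NULL (a CHECK constraint passes when its expression is NULL) → nullable.
- title: CHECK does not forbid NULL (a CHECK constraint passes when its expression is NULL) → nullable.
- building: declared NOT NULL → not nullable.
- level: CHECK does not forbid NULL (a CHECK constraint passes when its expression is NULL) → nullable.
- grade: no NOT NULL constraint applies → nullable.
- weight: UNIQUE does not imply NOT NULL → nullable.
- name: DEFAULT only fills an omitted column; an explicit NULL is still allowed → nullable.
- room_id: part of the PRIMARY KEY, which implies NOT NULL → not nullable.
- code: no NOT NULL constraint applies → nullable.
- points: declared NOT NULL → not nullable.

capacity, term, title, level, grade, weight, name, code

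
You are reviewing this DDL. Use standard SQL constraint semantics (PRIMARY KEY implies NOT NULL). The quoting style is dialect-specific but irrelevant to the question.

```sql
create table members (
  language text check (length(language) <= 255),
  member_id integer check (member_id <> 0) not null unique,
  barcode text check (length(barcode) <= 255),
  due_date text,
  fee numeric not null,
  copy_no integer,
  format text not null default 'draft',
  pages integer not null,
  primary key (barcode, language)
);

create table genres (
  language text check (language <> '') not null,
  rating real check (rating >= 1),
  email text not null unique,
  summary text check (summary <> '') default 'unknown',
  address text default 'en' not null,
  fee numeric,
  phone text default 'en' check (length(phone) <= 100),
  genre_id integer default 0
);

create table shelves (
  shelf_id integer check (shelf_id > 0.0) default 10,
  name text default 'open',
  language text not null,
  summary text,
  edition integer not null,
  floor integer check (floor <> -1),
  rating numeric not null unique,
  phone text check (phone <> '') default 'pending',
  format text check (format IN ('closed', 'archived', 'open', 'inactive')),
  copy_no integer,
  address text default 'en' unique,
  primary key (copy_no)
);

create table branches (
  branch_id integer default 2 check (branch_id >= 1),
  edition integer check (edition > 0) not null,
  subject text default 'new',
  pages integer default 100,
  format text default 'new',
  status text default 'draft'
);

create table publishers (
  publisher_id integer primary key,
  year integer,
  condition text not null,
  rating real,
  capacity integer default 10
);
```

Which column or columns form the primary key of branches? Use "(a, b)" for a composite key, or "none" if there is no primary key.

No column is declared PRIMARY KEY inline, and there is no table-level PRIMARY KEY clause in branches.

none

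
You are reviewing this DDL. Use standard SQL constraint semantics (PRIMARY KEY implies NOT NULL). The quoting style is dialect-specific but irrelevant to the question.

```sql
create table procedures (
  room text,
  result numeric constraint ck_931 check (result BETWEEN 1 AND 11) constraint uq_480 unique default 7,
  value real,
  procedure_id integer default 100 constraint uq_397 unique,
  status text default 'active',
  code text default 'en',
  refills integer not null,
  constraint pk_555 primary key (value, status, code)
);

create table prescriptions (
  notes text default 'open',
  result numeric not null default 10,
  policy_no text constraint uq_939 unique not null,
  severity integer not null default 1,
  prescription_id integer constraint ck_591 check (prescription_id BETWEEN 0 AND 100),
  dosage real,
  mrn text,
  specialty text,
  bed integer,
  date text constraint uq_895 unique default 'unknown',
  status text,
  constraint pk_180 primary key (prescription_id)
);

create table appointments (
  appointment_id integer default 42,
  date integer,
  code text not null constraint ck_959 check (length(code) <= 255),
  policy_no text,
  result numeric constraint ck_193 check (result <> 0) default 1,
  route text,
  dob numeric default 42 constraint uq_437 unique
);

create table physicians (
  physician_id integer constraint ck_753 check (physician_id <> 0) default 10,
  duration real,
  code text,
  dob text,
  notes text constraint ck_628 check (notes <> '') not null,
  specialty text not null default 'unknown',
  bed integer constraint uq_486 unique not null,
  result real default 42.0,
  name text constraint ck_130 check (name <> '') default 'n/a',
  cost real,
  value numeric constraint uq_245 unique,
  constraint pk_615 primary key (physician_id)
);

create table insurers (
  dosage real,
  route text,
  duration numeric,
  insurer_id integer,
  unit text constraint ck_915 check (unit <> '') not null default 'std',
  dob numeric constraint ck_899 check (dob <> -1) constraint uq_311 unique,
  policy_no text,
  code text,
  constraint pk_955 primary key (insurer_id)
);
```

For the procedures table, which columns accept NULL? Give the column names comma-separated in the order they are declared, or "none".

room, result, procedure_id

- room: no NOT NULL constraint applies → nullable.
- result: CHECK does not forbid NULL (a CHECK constraint passes when its expression is NULL) → nullable.
- value: part of the PRIMARY KEY, which implies NOT NULL → not nullable.
- procedure_id: UNIQUE does not imply NOT NULL → nullable.
- status: part of the PRIMARY KEY, which implies NOT NULL → not nullable.
- code: part of the PRIMARY KEY, which implies NOT NULL → not nullable.
- refills: declared NOT NULL → not nullable.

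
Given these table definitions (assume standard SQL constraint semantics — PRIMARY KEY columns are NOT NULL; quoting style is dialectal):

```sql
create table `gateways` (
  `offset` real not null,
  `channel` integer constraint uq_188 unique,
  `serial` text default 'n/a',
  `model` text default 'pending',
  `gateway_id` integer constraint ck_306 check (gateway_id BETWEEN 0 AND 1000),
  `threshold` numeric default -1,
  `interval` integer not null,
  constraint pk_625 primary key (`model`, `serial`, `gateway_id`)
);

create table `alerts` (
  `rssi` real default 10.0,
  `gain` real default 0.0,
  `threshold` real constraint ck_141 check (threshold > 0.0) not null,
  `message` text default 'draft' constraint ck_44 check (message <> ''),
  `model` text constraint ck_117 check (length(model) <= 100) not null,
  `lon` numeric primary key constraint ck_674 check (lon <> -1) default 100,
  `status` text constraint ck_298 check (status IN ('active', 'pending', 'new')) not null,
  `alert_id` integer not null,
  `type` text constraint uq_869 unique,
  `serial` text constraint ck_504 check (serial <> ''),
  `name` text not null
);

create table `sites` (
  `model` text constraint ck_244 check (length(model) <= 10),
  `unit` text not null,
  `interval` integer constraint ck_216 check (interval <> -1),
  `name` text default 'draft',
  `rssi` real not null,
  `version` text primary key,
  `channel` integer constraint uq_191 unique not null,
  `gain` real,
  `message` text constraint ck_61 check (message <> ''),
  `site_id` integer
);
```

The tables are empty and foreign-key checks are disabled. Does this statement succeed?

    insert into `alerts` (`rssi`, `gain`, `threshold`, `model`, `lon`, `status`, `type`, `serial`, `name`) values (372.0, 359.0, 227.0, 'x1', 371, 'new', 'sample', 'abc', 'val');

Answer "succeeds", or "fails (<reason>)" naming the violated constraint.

alert_id is omitted from the column list and has no DEFAULT, so it would receive NULL.
But alert_id is declared NOT NULL.

fails (NOT NULL on alert_id)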